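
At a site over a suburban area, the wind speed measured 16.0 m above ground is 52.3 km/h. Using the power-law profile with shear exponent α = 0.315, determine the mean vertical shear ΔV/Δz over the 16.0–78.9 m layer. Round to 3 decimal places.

0.543 km/h/m

Power law: V₂ = V₁ · (z₂/z₁)^α = 52.3 × (4.9313)^0.315 = 86.4536 km/h
ΔV/Δz = (86.4536 − 52.3)/(78.9 − 16.0) = 34.1536/62.9000 = 0.54298 km/h/m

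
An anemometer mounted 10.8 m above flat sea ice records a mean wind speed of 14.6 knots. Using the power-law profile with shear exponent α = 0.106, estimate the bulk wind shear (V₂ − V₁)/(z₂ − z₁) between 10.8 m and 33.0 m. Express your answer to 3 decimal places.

0.083 knots/m

Power law: V₂ = V₁ · (z₂/z₁)^α = 14.6 × (3.0556)^0.106 = 16.4351 knots
ΔV/Δz = (16.4351 − 14.6)/(33.0 − 10.8) = 1.8351/22.2000 = 0.08266 knots/m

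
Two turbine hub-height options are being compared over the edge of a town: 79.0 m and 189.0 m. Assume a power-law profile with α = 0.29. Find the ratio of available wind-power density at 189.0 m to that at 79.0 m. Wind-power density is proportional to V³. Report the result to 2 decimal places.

2.14

Speed ratio: V_B/V_A = (z_B/z_A)^α = (189.0/79.0)^0.29 = (2.3924)^0.29 = 1.28784
Power-density ratio: P_B/P_A = (V_B/V_A)³ = (1.28784)³ = 2.13593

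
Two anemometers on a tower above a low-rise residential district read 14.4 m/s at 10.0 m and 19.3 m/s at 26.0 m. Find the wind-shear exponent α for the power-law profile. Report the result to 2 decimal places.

α ≈ 0.31

Power law: V₂/V₁ = (z₂/z₁)^α ⇒ α = ln(V₂/V₁) / ln(z₂/z₁)
α = ln(19.3/14.4) / ln(26.0/10.0) = ln(1.3403) / ln(2.6000)
  = 0.29288 / 0.95551 = 0.30651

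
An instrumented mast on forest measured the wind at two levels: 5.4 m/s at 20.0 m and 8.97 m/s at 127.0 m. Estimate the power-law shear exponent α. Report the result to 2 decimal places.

α ≈ 0.27

Power law: V₂/V₁ = (z₂/z₁)^α ⇒ α = ln(V₂/V₁) / ln(z₂/z₁)
α = ln(8.97/5.4) / ln(127.0/20.0) = ln(1.6611) / ln(6.3500)
  = 0.50749 / 1.84845 = 0.27455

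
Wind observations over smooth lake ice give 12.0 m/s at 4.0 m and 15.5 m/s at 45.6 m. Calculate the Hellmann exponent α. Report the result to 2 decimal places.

Power law: V₂/V₁ = (z₂/z₁)^α ⇒ α = ln(V₂/V₁) / ln(z₂/z₁)
α = ln(15.5/12.0) / ln(45.6/4.0) = ln(1.2917) / ln(11.4000)
  = 0.25593 / 2.43361 = 0.10517

α ≈ 0.11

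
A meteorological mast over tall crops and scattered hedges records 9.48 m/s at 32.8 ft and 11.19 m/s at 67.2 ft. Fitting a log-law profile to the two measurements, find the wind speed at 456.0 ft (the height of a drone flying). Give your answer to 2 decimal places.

15.76 m/s

Log law: V ∝ ln(z/z₀). From the pair, with r = V₁/V₂ = 0.84718,
ln z₀ = (ln z₁ − r·ln z₂)/(1 − r) = (3.4904 − 0.84718×4.2077)/0.15282 = -0.4859 → z₀ = 0.6152 ft
V₃ = V₁ · ln(z₃/z₀)/ln(z₁/z₀) = 9.48 × 6.6084/3.9763 = 15.7552 m/s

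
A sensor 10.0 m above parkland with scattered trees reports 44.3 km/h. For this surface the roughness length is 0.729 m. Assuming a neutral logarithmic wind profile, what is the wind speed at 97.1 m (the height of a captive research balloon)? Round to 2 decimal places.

Log law: V(z) ∝ ln(z/z₀), so V₂/V₁ = ln(z₂/z₀) / ln(z₁/z₀).
ln(97.1/0.729) = 4.8918, ln(10.0/0.729) = 2.6187
V₂ = 44.3 × 4.8918/2.6187 = 44.3 × 1.8681 = 82.7550 km/h

82.75 km/h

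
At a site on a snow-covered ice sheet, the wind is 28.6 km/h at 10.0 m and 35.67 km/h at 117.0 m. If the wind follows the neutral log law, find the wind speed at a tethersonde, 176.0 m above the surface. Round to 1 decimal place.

Log law: V ∝ ln(z/z₀). From the pair, with r = V₁/V₂ = 0.80179,
ln z₀ = (ln z₁ − r·ln z₂)/(1 − r) = (2.3026 − 0.80179×4.7622)/0.19821 = -7.6471 → z₀ = 0.0004774 m
V₃ = V₁ · ln(z₃/z₀)/ln(z₁/z₀) = 28.6 × 12.8176/9.9497 = 36.8437 km/h

36.8 km/h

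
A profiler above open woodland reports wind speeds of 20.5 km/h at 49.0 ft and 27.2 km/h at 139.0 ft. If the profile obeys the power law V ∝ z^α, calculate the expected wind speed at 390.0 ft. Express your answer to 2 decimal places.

35.98 km/h

First find α: α = ln(V₂/V₁)/ln(z₂/z₁) = ln(27.2/20.5)/ln(139.0/49.0) = 0.28279/1.04265 = 0.2712
Extrapolate from 139.0 ft to 390.0 ft: V₃ = 27.2 × (390.0/139.0)^0.2712 = 27.2 × 1.3229 = 35.9824 km/h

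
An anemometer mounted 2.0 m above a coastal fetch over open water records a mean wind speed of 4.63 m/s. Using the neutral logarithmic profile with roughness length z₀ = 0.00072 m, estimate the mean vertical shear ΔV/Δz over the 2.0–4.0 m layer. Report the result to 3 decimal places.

Log law: V₂ = V₁ · ln(z₂/z₀)/ln(z₁/z₀) = 4.63 × 8.6226/7.9294 = 5.0347 m/s
ΔV/Δz = (5.0347 − 4.63)/(4.0 − 2.0) = 0.4047/2.0000 = 0.20237 m/s/m

0.202 m/s/m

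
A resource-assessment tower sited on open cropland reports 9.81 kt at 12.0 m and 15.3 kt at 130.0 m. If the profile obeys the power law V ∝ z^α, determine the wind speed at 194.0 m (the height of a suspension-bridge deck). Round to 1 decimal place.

16.5 kt

First find α: α = ln(V₂/V₁)/ln(z₂/z₁) = ln(15.3/9.81)/ln(130.0/12.0) = 0.44445/2.38263 = 0.1865
Extrapolate from 130.0 m to 194.0 m: V₃ = 15.3 × (194.0/130.0)^0.1865 = 15.3 × 1.0775 = 16.4863 kt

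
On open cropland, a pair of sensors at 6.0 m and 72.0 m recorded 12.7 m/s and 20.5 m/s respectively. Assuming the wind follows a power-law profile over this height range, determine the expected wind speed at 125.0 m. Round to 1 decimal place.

22.8 m/s

First find α: α = ln(V₂/V₁)/ln(z₂/z₁) = ln(20.5/12.7)/ln(72.0/6.0) = 0.47882/2.48491 = 0.1927
Extrapolate from 72.0 m to 125.0 m: V₃ = 20.5 × (125.0/72.0)^0.1927 = 20.5 × 1.1122 = 22.7991 m/s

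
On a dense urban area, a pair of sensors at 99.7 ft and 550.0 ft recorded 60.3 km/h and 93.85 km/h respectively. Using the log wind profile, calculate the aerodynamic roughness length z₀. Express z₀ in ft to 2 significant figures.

Log law: V(z) ∝ ln(z/z₀). With r = V₁/V₂ = 60.3/93.85 = 0.64251,
r · ln(z₂/z₀) = ln(z₁/z₀) ⇒ ln z₀ = (ln z₁ − r·ln z₂)/(1 − r)
ln z₀ = (4.60217 − 0.64251×6.30992) / 0.35749 = 1.5328
z₀ = exp(1.5328) = 4.631 ft

z₀ ≈ 4.6 ft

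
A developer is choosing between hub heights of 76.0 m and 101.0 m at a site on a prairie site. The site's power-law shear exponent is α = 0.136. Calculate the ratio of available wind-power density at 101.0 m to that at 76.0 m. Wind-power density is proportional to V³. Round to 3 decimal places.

Speed ratio: V_B/V_A = (z_B/z_A)^α = (101.0/76.0)^0.136 = (1.3289)^0.136 = 1.03943
Power-density ratio: P_B/P_A = (V_B/V_A)³ = (1.03943)³ = 1.12303

1.123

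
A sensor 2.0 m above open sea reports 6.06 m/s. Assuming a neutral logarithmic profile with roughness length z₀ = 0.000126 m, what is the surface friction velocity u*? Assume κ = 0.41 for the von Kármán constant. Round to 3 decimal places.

u* ≈ 0.257 m/s

Log law: V(z) = (u*/κ) · ln(z/z₀) ⇒ u* = κ · V / ln(z/z₀)
u* = 0.41 × 6.06 / ln(2.0/0.000126) = 0.41 × 6.06 / 9.6724
   = 2.4846 / 9.6724 = 0.2569 m/s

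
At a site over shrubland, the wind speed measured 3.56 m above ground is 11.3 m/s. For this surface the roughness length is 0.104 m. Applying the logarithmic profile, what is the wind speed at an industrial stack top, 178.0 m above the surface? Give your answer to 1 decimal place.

Log law: V(z) ∝ ln(z/z₀), so V₂/V₁ = ln(z₂/z₀) / ln(z₁/z₀).
ln(178.0/0.104) = 7.4451, ln(3.56/0.104) = 3.5331
V₂ = 11.3 × 7.4451/3.5331 = 11.3 × 2.1072 = 23.8118 m/s

23.8 m/s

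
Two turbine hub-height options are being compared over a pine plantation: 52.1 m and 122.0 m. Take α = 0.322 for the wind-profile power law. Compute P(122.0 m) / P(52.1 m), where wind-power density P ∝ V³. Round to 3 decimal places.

Speed ratio: V_B/V_A = (z_B/z_A)^α = (122.0/52.1)^0.322 = (2.3417)^0.322 = 1.31518
Power-density ratio: P_B/P_A = (V_B/V_A)³ = (1.31518)³ = 2.27488

2.275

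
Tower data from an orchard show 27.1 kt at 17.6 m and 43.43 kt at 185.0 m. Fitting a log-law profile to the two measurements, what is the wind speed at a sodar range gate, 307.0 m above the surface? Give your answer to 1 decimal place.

46.9 kt

Log law: V ∝ ln(z/z₀). From the pair, with r = V₁/V₂ = 0.62399,
ln z₀ = (ln z₁ − r·ln z₂)/(1 − r) = (2.8679 − 0.62399×5.2204)/0.37601 = -1.0361 → z₀ = 0.3549 m
V₃ = V₁ · ln(z₃/z₀)/ln(z₁/z₀) = 27.1 × 6.7629/3.9040 = 46.9459 kt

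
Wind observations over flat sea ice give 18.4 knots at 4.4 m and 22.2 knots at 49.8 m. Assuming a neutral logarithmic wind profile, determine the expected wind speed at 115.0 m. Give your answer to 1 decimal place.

Log law: V ∝ ln(z/z₀). From the pair, with r = V₁/V₂ = 0.82883,
ln z₀ = (ln z₁ − r·ln z₂)/(1 − r) = (1.4816 − 0.82883×3.9080)/0.17117 = -10.2673 → z₀ = 0.00003475 m
V₃ = V₁ · ln(z₃/z₀)/ln(z₁/z₀) = 18.4 × 15.0123/11.7489 = 23.5107 knots

23.5 knots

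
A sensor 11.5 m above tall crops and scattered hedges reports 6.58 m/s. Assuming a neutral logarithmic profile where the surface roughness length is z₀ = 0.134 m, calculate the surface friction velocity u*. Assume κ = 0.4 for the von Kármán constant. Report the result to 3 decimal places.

Log law: V(z) = (u*/κ) · ln(z/z₀) ⇒ u* = κ · V / ln(z/z₀)
u* = 0.4 × 6.58 / ln(11.5/0.134) = 0.4 × 6.58 / 4.4523
   = 2.6320 / 4.4523 = 0.5912 m/s

u* ≈ 0.591 m/s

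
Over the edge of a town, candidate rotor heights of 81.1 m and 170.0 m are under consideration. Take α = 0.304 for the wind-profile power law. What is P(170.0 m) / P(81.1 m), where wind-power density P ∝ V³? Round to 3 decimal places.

Speed ratio: V_B/V_A = (z_B/z_A)^α = (170.0/81.1)^0.304 = (2.0962)^0.304 = 1.25232
Power-density ratio: P_B/P_A = (V_B/V_A)³ = (1.25232)³ = 1.96400

1.964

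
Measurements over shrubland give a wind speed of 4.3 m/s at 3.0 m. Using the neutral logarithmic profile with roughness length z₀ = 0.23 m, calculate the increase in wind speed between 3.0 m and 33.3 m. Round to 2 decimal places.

Log law: V₂ = V₁ · ln(z₂/z₀)/ln(z₁/z₀) = 4.3 × 4.9752/2.5683 = 8.3299 m/s
ΔV = 8.3299 − 4.3 = 4.0299 m/s

4.03 m/s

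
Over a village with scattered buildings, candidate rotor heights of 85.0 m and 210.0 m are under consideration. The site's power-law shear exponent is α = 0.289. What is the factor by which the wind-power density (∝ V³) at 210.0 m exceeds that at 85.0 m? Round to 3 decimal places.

2.191

Speed ratio: V_B/V_A = (z_B/z_A)^α = (210.0/85.0)^0.289 = (2.4706)^0.289 = 1.29873
Power-density ratio: P_B/P_A = (V_B/V_A)³ = (1.29873)³ = 2.19057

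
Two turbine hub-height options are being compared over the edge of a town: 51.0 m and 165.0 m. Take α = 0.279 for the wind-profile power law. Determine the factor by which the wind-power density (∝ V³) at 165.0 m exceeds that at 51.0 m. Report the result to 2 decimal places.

2.67

Speed ratio: V_B/V_A = (z_B/z_A)^α = (165.0/51.0)^0.279 = (3.2353)^0.279 = 1.38761
Power-density ratio: P_B/P_A = (V_B/V_A)³ = (1.38761)³ = 2.67176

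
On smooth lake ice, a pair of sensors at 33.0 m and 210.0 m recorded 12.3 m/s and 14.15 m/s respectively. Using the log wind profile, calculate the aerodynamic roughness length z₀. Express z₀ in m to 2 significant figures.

z₀ ≈ 0.00015 m

Log law: V(z) ∝ ln(z/z₀). With r = V₁/V₂ = 12.3/14.15 = 0.86926,
r · ln(z₂/z₀) = ln(z₁/z₀) ⇒ ln z₀ = (ln z₁ − r·ln z₂)/(1 − r)
ln z₀ = (3.49651 − 0.86926×5.34711) / 0.13074 = -8.8075
z₀ = exp(-8.8075) = 0.0001496 m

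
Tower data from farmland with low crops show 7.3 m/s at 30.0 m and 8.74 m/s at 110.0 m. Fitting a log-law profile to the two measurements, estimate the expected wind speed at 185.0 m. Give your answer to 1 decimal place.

9.3 m/s

Log law: V ∝ ln(z/z₀). From the pair, with r = V₁/V₂ = 0.83524,
ln z₀ = (ln z₁ − r·ln z₂)/(1 − r) = (3.4012 − 0.83524×4.7005)/0.16476 = -3.1854 → z₀ = 0.04136 m
V₃ = V₁ · ln(z₃/z₀)/ln(z₁/z₀) = 7.3 × 8.4058/6.5866 = 9.3162 m/s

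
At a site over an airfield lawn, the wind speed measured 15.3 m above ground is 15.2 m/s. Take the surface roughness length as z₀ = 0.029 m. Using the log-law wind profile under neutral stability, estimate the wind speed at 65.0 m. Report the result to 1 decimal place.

18.7 m/s

Log law: V(z) ∝ ln(z/z₀), so V₂/V₁ = ln(z₂/z₀) / ln(z₁/z₀).
ln(65.0/0.029) = 7.7148, ln(15.3/0.029) = 6.2683
V₂ = 15.2 × 7.7148/6.2683 = 15.2 × 1.2308 = 18.7077 m/s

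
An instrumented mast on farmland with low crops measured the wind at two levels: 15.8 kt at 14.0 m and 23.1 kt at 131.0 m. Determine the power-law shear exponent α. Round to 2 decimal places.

Power law: V₂/V₁ = (z₂/z₁)^α ⇒ α = ln(V₂/V₁) / ln(z₂/z₁)
α = ln(23.1/15.8) / ln(131.0/14.0) = ln(1.4620) / ln(9.3571)
  = 0.37982 / 2.23614 = 0.16986

α ≈ 0.17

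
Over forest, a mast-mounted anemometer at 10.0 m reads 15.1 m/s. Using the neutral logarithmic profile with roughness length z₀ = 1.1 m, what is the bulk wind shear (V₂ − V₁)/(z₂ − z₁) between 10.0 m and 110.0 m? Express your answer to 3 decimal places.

Log law: V₂ = V₁ · ln(z₂/z₀)/ln(z₁/z₀) = 15.1 × 4.6052/2.2073 = 31.5040 m/s
ΔV/Δz = (31.5040 − 15.1)/(110.0 − 10.0) = 16.4040/100.0000 = 0.16404 m/s/m

0.164 m/s/m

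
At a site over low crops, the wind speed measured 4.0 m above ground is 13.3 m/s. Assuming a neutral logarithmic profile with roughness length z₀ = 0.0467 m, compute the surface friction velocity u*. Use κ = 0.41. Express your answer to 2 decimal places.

Log law: V(z) = (u*/κ) · ln(z/z₀) ⇒ u* = κ · V / ln(z/z₀)
u* = 0.41 × 13.3 / ln(4.0/0.0467) = 0.41 × 13.3 / 4.4503
   = 5.4530 / 4.4503 = 1.2253 m/s

u* ≈ 1.23 m/s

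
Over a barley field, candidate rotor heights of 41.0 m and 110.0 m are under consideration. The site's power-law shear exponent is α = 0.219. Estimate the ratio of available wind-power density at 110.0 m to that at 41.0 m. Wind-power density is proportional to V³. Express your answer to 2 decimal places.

1.91

Speed ratio: V_B/V_A = (z_B/z_A)^α = (110.0/41.0)^0.219 = (2.6829)^0.219 = 1.24127
Power-density ratio: P_B/P_A = (V_B/V_A)³ = (1.24127)³ = 1.91248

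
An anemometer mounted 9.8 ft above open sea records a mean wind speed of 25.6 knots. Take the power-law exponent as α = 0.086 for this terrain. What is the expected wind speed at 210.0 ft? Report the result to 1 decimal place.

Power-law profile: V₂ = V₁ · (z₂/z₁)^α
V₂ = 25.6 × (210.0/9.8)^0.086 = 25.6 × (21.4286)^0.086
    = 25.6 × 1.3016 = 33.3200 knots

33.3 knots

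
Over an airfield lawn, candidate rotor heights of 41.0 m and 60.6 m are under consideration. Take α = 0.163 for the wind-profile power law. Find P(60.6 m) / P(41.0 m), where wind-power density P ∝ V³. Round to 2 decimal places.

Speed ratio: V_B/V_A = (z_B/z_A)^α = (60.6/41.0)^0.163 = (1.4780)^0.163 = 1.06576
Power-density ratio: P_B/P_A = (V_B/V_A)³ = (1.06576)³ = 1.21054

1.21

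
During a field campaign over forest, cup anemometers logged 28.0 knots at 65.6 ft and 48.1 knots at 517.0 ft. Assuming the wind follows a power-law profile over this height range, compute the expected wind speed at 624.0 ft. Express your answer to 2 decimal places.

First find α: α = ln(V₂/V₁)/ln(z₂/z₁) = ln(48.1/28.0)/ln(517.0/65.6) = 0.54108/2.06447 = 0.2621
Extrapolate from 517.0 ft to 624.0 ft: V₃ = 48.1 × (624.0/517.0)^0.2621 = 48.1 × 1.0505 = 50.5308 knots

50.53 knots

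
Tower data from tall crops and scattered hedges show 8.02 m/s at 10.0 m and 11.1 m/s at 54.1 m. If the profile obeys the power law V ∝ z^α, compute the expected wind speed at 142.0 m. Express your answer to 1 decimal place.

13.4 m/s

First find α: α = ln(V₂/V₁)/ln(z₂/z₁) = ln(11.1/8.02)/ln(54.1/10.0) = 0.32501/1.68825 = 0.1925
Extrapolate from 54.1 m to 142.0 m: V₃ = 11.1 × (142.0/54.1)^0.1925 = 11.1 × 1.2041 = 13.3660 m/s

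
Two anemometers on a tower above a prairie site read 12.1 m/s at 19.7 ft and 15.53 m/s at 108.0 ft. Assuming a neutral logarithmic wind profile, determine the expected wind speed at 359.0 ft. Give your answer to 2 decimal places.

Log law: V ∝ ln(z/z₀). From the pair, with r = V₁/V₂ = 0.77914,
ln z₀ = (ln z₁ − r·ln z₂)/(1 − r) = (2.9806 − 0.77914×4.6821)/0.22086 = -3.0218 → z₀ = 0.04871 ft
V₃ = V₁ · ln(z₃/z₀)/ln(z₁/z₀) = 12.1 × 8.9051/6.0024 = 17.9514 m/s

17.95 m/s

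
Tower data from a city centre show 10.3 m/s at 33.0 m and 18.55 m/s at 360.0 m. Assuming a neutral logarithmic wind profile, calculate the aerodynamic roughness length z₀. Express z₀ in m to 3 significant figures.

z₀ ≈ 1.67 m

Log law: V(z) ∝ ln(z/z₀). With r = V₁/V₂ = 10.3/18.55 = 0.55526,
r · ln(z₂/z₀) = ln(z₁/z₀) ⇒ ln z₀ = (ln z₁ − r·ln z₂)/(1 − r)
ln z₀ = (3.49651 − 0.55526×5.88610) / 0.44474 = 0.5131
z₀ = exp(0.5131) = 1.671 m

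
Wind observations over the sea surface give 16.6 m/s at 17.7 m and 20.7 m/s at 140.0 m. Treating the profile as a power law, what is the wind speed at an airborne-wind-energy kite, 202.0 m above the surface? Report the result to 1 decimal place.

21.5 m/s

First find α: α = ln(V₂/V₁)/ln(z₂/z₁) = ln(20.7/16.6)/ln(140.0/17.7) = 0.22073/2.06808 = 0.1067
Extrapolate from 140.0 m to 202.0 m: V₃ = 20.7 × (202.0/140.0)^0.1067 = 20.7 × 1.0399 = 21.5261 m/s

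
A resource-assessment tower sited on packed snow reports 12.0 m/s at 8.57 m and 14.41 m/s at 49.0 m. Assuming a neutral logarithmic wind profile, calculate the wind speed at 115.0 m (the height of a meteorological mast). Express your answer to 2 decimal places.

Log law: V ∝ ln(z/z₀). From the pair, with r = V₁/V₂ = 0.83276,
ln z₀ = (ln z₁ − r·ln z₂)/(1 − r) = (2.1483 − 0.83276×3.8918)/0.16724 = -6.5333 → z₀ = 0.001454 m
V₃ = V₁ · ln(z₃/z₀)/ln(z₁/z₀) = 12.0 × 11.2783/8.6816 = 15.5892 m/s

15.59 m/s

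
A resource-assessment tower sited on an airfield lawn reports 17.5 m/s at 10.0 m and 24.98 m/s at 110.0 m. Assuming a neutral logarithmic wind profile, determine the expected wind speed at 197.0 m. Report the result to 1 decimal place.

26.8 m/s

Log law: V ∝ ln(z/z₀). From the pair, with r = V₁/V₂ = 0.70056,
ln z₀ = (ln z₁ − r·ln z₂)/(1 − r) = (2.3026 − 0.70056×4.7005)/0.29944 = -3.3075 → z₀ = 0.03661 m
V₃ = V₁ · ln(z₃/z₀)/ln(z₁/z₀) = 17.5 × 8.5907/5.6100 = 26.7977 m/s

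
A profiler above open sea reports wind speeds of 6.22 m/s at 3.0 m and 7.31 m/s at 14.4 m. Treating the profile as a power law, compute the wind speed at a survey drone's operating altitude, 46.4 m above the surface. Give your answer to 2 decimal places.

8.25 m/s

First find α: α = ln(V₂/V₁)/ln(z₂/z₁) = ln(7.31/6.22)/ln(14.4/3.0) = 0.16147/1.56862 = 0.1029
Extrapolate from 14.4 m to 46.4 m: V₃ = 7.31 × (46.4/14.4)^0.1029 = 7.31 × 1.1280 = 8.2457 m/s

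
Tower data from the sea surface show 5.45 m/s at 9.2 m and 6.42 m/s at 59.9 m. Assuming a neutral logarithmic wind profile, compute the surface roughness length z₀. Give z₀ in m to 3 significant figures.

Log law: V(z) ∝ ln(z/z₀). With r = V₁/V₂ = 5.45/6.42 = 0.84891,
r · ln(z₂/z₀) = ln(z₁/z₀) ⇒ ln z₀ = (ln z₁ − r·ln z₂)/(1 − r)
ln z₀ = (2.21920 − 0.84891×4.09268) / 0.15109 = -8.3070
z₀ = exp(-8.3070) = 0.0002468 m

z₀ ≈ 0.000247 m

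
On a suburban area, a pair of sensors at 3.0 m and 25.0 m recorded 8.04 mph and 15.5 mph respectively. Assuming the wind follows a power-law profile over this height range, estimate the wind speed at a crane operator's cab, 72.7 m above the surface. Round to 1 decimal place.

21.6 mph

First find α: α = ln(V₂/V₁)/ln(z₂/z₁) = ln(15.5/8.04)/ln(25.0/3.0) = 0.65641/2.12026 = 0.3096
Extrapolate from 25.0 m to 72.7 m: V₃ = 15.5 × (72.7/25.0)^0.3096 = 15.5 × 1.3916 = 21.5703 mph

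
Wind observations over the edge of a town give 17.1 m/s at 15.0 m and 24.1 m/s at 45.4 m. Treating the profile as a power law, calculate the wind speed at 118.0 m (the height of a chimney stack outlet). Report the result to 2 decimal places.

32.40 m/s

First find α: α = ln(V₂/V₁)/ln(z₂/z₁) = ln(24.1/17.1)/ln(45.4/15.0) = 0.34313/1.10746 = 0.3098
Extrapolate from 45.4 m to 118.0 m: V₃ = 24.1 × (118.0/45.4)^0.3098 = 24.1 × 1.3444 = 32.4001 m/s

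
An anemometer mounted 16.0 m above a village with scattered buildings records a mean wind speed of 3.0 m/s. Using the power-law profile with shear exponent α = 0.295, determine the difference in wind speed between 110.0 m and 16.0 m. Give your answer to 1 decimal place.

2.3 m/s

Power law: V₂ = V₁ · (z₂/z₁)^α = 3.0 × (6.8750)^0.295 = 5.2981 m/s
ΔV = 5.2981 − 3.0 = 2.2981 m/s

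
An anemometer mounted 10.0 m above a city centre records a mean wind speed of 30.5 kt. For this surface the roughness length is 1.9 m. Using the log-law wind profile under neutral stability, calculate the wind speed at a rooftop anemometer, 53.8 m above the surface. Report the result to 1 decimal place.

Log law: V(z) ∝ ln(z/z₀), so V₂/V₁ = ln(z₂/z₀) / ln(z₁/z₀).
ln(53.8/1.9) = 3.3434, ln(10.0/1.9) = 1.6607
V₂ = 30.5 × 3.3434/1.6607 = 30.5 × 2.0132 = 61.4033 kt

61.4 kt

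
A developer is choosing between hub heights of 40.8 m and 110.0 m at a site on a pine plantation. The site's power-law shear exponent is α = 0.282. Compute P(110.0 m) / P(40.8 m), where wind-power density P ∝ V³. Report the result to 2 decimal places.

Speed ratio: V_B/V_A = (z_B/z_A)^α = (110.0/40.8)^0.282 = (2.6961)^0.282 = 1.32272
Power-density ratio: P_B/P_A = (V_B/V_A)³ = (1.32272)³ = 2.31419

2.31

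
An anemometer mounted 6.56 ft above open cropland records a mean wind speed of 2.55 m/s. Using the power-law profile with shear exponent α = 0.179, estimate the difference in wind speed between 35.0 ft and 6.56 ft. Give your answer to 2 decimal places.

0.89 m/s

Power law: V₂ = V₁ · (z₂/z₁)^α = 2.55 × (5.3354)^0.179 = 3.4411 m/s
ΔV = 3.4411 − 2.55 = 0.8911 m/s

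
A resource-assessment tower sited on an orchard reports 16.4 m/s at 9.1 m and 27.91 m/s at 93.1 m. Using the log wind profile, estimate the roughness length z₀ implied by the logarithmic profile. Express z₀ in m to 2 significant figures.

z₀ ≈ 0.33 m

Log law: V(z) ∝ ln(z/z₀). With r = V₁/V₂ = 16.4/27.91 = 0.58760,
r · ln(z₂/z₀) = ln(z₁/z₀) ⇒ ln z₀ = (ln z₁ − r·ln z₂)/(1 − r)
ln z₀ = (2.20827 − 0.58760×4.53367) / 0.41240 = -1.1051
z₀ = exp(-1.1051) = 0.3312 m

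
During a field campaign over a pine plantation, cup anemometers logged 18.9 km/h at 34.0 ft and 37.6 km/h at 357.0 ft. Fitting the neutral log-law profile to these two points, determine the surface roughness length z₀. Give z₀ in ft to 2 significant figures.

z₀ ≈ 3.2 ft

Log law: V(z) ∝ ln(z/z₀). With r = V₁/V₂ = 18.9/37.6 = 0.50266,
r · ln(z₂/z₀) = ln(z₁/z₀) ⇒ ln z₀ = (ln z₁ − r·ln z₂)/(1 − r)
ln z₀ = (3.52636 − 0.50266×5.87774) / 0.49734 = 1.1498
z₀ = exp(1.1498) = 3.158 ft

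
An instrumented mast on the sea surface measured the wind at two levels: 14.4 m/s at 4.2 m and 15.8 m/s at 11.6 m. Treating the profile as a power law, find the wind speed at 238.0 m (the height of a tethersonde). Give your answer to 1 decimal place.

First find α: α = ln(V₂/V₁)/ln(z₂/z₁) = ln(15.8/14.4)/ln(11.6/4.2) = 0.09278/1.01592 = 0.0913
Extrapolate from 11.6 m to 238.0 m: V₃ = 15.8 × (238.0/11.6)^0.0913 = 15.8 × 1.3177 = 20.8204 m/s

20.8 m/s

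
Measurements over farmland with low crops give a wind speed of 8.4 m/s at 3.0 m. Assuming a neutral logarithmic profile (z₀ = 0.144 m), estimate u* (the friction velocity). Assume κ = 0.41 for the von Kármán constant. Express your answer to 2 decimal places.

Log law: V(z) = (u*/κ) · ln(z/z₀) ⇒ u* = κ · V / ln(z/z₀)
u* = 0.41 × 8.4 / ln(3.0/0.144) = 0.41 × 8.4 / 3.0366
   = 3.4440 / 3.0366 = 1.1342 m/s

u* ≈ 1.13 m/s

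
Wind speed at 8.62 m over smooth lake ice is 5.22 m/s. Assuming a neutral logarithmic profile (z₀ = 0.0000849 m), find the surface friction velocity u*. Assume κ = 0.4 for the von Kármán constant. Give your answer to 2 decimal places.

Log law: V(z) = (u*/κ) · ln(z/z₀) ⇒ u* = κ · V / ln(z/z₀)
u* = 0.4 × 5.22 / ln(8.62/0.0000849) = 0.4 × 5.22 / 11.5281
   = 2.0880 / 11.5281 = 0.1811 m/s

u* ≈ 0.18 m/s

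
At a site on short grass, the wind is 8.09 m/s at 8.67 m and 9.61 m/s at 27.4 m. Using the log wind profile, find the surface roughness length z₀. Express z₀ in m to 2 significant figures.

Log law: V(z) ∝ ln(z/z₀). With r = V₁/V₂ = 8.09/9.61 = 0.84183,
r · ln(z₂/z₀) = ln(z₁/z₀) ⇒ ln z₀ = (ln z₁ − r·ln z₂)/(1 − r)
ln z₀ = (2.15987 − 0.84183×3.31054) / 0.15817 = -3.9644
z₀ = exp(-3.9644) = 0.01898 m

z₀ ≈ 0.019 m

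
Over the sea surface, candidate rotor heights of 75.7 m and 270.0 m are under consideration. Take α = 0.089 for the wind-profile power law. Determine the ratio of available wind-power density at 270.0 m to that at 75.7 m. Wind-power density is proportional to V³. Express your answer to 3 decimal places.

Speed ratio: V_B/V_A = (z_B/z_A)^α = (270.0/75.7)^0.089 = (3.5667)^0.089 = 1.11983
Power-density ratio: P_B/P_A = (V_B/V_A)³ = (1.11983)³ = 1.40429

1.404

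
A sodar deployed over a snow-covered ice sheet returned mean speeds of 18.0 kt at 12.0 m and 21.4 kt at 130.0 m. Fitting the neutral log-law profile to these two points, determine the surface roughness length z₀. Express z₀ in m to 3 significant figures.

z₀ ≈ 0.0000399 m

Log law: V(z) ∝ ln(z/z₀). With r = V₁/V₂ = 18.0/21.4 = 0.84112,
r · ln(z₂/z₀) = ln(z₁/z₀) ⇒ ln z₀ = (ln z₁ − r·ln z₂)/(1 − r)
ln z₀ = (2.48491 − 0.84112×4.86753) / 0.15888 = -10.1290
z₀ = exp(-10.1290) = 0.00003991 m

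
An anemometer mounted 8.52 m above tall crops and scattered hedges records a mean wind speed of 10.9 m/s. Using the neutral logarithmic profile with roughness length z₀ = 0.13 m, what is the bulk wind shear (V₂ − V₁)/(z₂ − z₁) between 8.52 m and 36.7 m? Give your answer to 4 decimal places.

Log law: V₂ = V₁ · ln(z₂/z₀)/ln(z₁/z₀) = 10.9 × 5.6430/4.1826 = 14.7057 m/s
ΔV/Δz = (14.7057 − 10.9)/(36.7 − 8.52) = 3.8057/28.1800 = 0.13505 m/s/m

0.1351 m/s/m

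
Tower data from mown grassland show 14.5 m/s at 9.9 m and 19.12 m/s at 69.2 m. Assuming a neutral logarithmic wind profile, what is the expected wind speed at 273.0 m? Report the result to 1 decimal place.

Log law: V ∝ ln(z/z₀). From the pair, with r = V₁/V₂ = 0.75837,
ln z₀ = (ln z₁ − r·ln z₂)/(1 − r) = (2.2925 − 0.75837×4.2370)/0.24163 = -3.8102 → z₀ = 0.02214 m
V₃ = V₁ · ln(z₃/z₀)/ln(z₁/z₀) = 14.5 × 9.4197/6.1028 = 22.3810 m/s

22.4 m/s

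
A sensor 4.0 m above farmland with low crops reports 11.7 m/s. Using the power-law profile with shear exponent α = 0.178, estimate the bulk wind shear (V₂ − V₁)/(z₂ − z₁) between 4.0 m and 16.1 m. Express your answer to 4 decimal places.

Power law: V₂ = V₁ · (z₂/z₁)^α = 11.7 × (4.0250)^0.178 = 14.9911 m/s
ΔV/Δz = (14.9911 − 11.7)/(16.1 − 4.0) = 3.2911/12.1000 = 0.27199 m/s/m

0.2720 m/s/m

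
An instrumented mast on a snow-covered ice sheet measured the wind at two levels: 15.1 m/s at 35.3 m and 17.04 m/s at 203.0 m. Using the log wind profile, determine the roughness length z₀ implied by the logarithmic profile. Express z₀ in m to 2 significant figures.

Log law: V(z) ∝ ln(z/z₀). With r = V₁/V₂ = 15.1/17.04 = 0.88615,
r · ln(z₂/z₀) = ln(z₁/z₀) ⇒ ln z₀ = (ln z₁ − r·ln z₂)/(1 − r)
ln z₀ = (3.56388 − 0.88615×5.31321) / 0.11385 = -10.0520
z₀ = exp(-10.0520) = 0.00004310 m

z₀ ≈ 0.000043 m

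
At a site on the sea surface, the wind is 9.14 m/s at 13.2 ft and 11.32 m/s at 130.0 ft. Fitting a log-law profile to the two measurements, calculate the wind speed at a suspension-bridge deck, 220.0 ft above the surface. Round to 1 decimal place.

Log law: V ∝ ln(z/z₀). From the pair, with r = V₁/V₂ = 0.80742,
ln z₀ = (ln z₁ − r·ln z₂)/(1 − r) = (2.5802 − 0.80742×4.8675)/0.19258 = -7.0097 → z₀ = 0.0009031 ft
V₃ = V₁ · ln(z₃/z₀)/ln(z₁/z₀) = 9.14 × 12.4034/9.5899 = 11.8214 m/s

11.8 m/s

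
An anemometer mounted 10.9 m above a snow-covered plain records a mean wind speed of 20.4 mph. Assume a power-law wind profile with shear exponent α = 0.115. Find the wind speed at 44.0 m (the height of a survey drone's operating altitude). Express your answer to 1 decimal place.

Power-law profile: V₂ = V₁ · (z₂/z₁)^α
V₂ = 20.4 × (44.0/10.9)^0.115 = 20.4 × (4.0367)^0.115
    = 20.4 × 1.1741 = 23.9510 mph

24.0 mph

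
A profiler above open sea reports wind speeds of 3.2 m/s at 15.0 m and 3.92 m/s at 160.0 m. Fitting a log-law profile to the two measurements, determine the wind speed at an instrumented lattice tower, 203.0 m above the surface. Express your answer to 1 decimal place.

4.0 m/s

Log law: V ∝ ln(z/z₀). From the pair, with r = V₁/V₂ = 0.81633,
ln z₀ = (ln z₁ − r·ln z₂)/(1 − r) = (2.7081 − 0.81633×5.0752)/0.18367 = -7.8125 → z₀ = 0.0004046 m
V₃ = V₁ · ln(z₃/z₀)/ln(z₁/z₀) = 3.2 × 13.1257/10.5205 = 3.9924 m/s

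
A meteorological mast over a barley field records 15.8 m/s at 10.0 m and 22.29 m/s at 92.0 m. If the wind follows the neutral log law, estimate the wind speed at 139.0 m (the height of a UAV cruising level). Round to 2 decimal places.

Log law: V ∝ ln(z/z₀). From the pair, with r = V₁/V₂ = 0.70884,
ln z₀ = (ln z₁ − r·ln z₂)/(1 − r) = (2.3026 − 0.70884×4.5218)/0.29116 = -3.1001 → z₀ = 0.04504 m
V₃ = V₁ · ln(z₃/z₀)/ln(z₁/z₀) = 15.8 × 8.0346/5.4027 = 23.4969 m/s

23.50 m/s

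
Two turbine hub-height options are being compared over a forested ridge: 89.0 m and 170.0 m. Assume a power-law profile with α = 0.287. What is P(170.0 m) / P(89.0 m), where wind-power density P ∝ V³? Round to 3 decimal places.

Speed ratio: V_B/V_A = (z_B/z_A)^α = (170.0/89.0)^0.287 = (1.9101)^0.287 = 1.20410
Power-density ratio: P_B/P_A = (V_B/V_A)³ = (1.20410)³ = 1.74579

1.746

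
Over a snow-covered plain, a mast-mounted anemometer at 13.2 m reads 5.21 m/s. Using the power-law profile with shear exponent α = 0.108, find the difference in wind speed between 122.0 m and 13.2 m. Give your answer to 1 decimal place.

Power law: V₂ = V₁ · (z₂/z₁)^α = 5.21 × (9.2424)^0.108 = 6.6243 m/s
ΔV = 6.6243 − 5.21 = 1.4143 m/s

1.4 m/s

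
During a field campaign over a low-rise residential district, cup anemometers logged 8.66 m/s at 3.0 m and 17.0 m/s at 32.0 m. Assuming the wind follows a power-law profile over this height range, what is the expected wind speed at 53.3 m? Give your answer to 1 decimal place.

19.7 m/s

First find α: α = ln(V₂/V₁)/ln(z₂/z₁) = ln(17.0/8.66)/ln(32.0/3.0) = 0.67450/2.36712 = 0.2849
Extrapolate from 32.0 m to 53.3 m: V₃ = 17.0 × (53.3/32.0)^0.2849 = 17.0 × 1.1565 = 19.6601 m/s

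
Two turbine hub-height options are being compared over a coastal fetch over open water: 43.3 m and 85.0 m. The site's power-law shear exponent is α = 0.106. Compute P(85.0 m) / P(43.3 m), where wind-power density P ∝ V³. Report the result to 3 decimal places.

1.239

Speed ratio: V_B/V_A = (z_B/z_A)^α = (85.0/43.3)^0.106 = (1.9630)^0.106 = 1.07411
Power-density ratio: P_B/P_A = (V_B/V_A)³ = (1.07411)³ = 1.23923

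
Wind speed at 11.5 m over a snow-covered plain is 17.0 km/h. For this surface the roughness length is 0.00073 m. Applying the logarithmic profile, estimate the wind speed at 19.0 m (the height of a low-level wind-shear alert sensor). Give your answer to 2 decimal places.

17.88 km/h

Log law: V(z) ∝ ln(z/z₀), so V₂/V₁ = ln(z₂/z₀) / ln(z₁/z₀).
ln(19.0/0.00073) = 10.1669, ln(11.5/0.00073) = 9.6648
V₂ = 17.0 × 10.1669/9.6648 = 17.0 × 1.0520 = 17.8832 km/h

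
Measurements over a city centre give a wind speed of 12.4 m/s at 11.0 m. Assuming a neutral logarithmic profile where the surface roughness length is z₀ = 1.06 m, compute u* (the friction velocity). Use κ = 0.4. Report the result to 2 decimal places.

Log law: V(z) = (u*/κ) · ln(z/z₀) ⇒ u* = κ · V / ln(z/z₀)
u* = 0.4 × 12.4 / ln(11.0/1.06) = 0.4 × 12.4 / 2.3396
   = 4.9600 / 2.3396 = 2.1200 m/s

u* ≈ 2.12 m/s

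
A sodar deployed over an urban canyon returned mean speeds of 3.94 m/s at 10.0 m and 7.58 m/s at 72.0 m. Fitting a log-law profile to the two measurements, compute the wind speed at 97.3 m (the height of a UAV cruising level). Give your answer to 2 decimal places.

8.14 m/s

Log law: V ∝ ln(z/z₀). From the pair, with r = V₁/V₂ = 0.51979,
ln z₀ = (ln z₁ − r·ln z₂)/(1 − r) = (2.3026 − 0.51979×4.2767)/0.48021 = 0.1658 → z₀ = 1.180 m
V₃ = V₁ · ln(z₃/z₀)/ln(z₁/z₀) = 3.94 × 4.4120/2.1368 = 8.1353 m/s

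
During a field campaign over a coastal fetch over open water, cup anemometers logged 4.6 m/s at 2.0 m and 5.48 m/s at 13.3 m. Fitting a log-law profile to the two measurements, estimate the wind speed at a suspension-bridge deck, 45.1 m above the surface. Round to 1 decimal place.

Log law: V ∝ ln(z/z₀). From the pair, with r = V₁/V₂ = 0.83942,
ln z₀ = (ln z₁ − r·ln z₂)/(1 − r) = (0.6931 − 0.83942×2.5878)/0.16058 = -9.2105 → z₀ = 0.00009998 m
V₃ = V₁ · ln(z₃/z₀)/ln(z₁/z₀) = 4.6 × 13.0194/9.9037 = 6.0472 m/s

6.0 m/s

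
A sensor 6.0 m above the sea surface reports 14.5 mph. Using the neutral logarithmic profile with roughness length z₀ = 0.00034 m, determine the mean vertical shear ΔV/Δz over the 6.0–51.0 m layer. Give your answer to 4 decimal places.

0.0705 mph/m

Log law: V₂ = V₁ · ln(z₂/z₀)/ln(z₁/z₀) = 14.5 × 11.9184/9.7783 = 17.6734 mph
ΔV/Δz = (17.6734 − 14.5)/(51.0 − 6.0) = 3.1734/45.0000 = 0.07052 mph/m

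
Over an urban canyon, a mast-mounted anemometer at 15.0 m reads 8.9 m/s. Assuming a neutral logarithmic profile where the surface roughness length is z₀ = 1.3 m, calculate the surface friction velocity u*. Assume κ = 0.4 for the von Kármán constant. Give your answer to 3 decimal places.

Log law: V(z) = (u*/κ) · ln(z/z₀) ⇒ u* = κ · V / ln(z/z₀)
u* = 0.4 × 8.9 / ln(15.0/1.3) = 0.4 × 8.9 / 2.4457
   = 3.5600 / 2.4457 = 1.4556 m/s

u* ≈ 1.456 m/s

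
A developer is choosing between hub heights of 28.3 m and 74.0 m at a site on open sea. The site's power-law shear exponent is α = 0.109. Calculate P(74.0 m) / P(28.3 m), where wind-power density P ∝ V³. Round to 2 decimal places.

Speed ratio: V_B/V_A = (z_B/z_A)^α = (74.0/28.3)^0.109 = (2.6148)^0.109 = 1.11046
Power-density ratio: P_B/P_A = (V_B/V_A)³ = (1.11046)³ = 1.36932

1.37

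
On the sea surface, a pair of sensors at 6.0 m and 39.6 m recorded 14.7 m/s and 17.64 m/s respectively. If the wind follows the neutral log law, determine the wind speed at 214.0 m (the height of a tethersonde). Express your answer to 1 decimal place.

20.3 m/s

Log law: V ∝ ln(z/z₀). From the pair, with r = V₁/V₂ = 0.83333,
ln z₀ = (ln z₁ − r·ln z₂)/(1 − r) = (1.7918 − 0.83333×3.6788)/0.16667 = -7.6436 → z₀ = 0.0004791 m
V₃ = V₁ · ln(z₃/z₀)/ln(z₁/z₀) = 14.7 × 13.0096/9.4353 = 20.2685 m/s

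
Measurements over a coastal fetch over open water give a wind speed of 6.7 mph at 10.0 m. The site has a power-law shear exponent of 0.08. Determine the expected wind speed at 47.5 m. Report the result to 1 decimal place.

Power-law profile: V₂ = V₁ · (z₂/z₁)^α
V₂ = 6.7 × (47.5/10.0)^0.08 = 6.7 × (4.7500)^0.08
    = 6.7 × 1.1328 = 7.5894 mph

7.6 mph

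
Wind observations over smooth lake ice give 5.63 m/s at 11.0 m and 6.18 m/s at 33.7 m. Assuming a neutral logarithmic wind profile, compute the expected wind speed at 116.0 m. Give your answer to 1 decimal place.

6.8 m/s

Log law: V ∝ ln(z/z₀). From the pair, with r = V₁/V₂ = 0.91100,
ln z₀ = (ln z₁ − r·ln z₂)/(1 − r) = (2.3979 − 0.91100×3.5175)/0.08900 = -9.0628 → z₀ = 0.0001159 m
V₃ = V₁ · ln(z₃/z₀)/ln(z₁/z₀) = 5.63 × 13.8164/11.4607 = 6.7872 m/s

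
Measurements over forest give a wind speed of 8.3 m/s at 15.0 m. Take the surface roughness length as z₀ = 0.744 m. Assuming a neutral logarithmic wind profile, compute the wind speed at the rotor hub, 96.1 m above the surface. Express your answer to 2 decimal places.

13.43 m/s

Log law: V(z) ∝ ln(z/z₀), so V₂/V₁ = ln(z₂/z₀) / ln(z₁/z₀).
ln(96.1/0.744) = 4.8611, ln(15.0/0.744) = 3.0038
V₂ = 8.3 × 4.8611/3.0038 = 8.3 × 1.6183 = 13.4322 m/s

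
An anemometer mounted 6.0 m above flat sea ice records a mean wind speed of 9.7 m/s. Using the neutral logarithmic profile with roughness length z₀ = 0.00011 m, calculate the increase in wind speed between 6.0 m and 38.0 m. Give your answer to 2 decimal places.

1.64 m/s

Log law: V₂ = V₁ · ln(z₂/z₀)/ln(z₁/z₀) = 9.7 × 12.7526/10.9068 = 11.3416 m/s
ΔV = 11.3416 − 9.7 = 1.6416 m/s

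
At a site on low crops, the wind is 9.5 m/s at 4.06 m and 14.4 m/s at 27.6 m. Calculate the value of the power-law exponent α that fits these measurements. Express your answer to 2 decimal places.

α ≈ 0.22

Power law: V₂/V₁ = (z₂/z₁)^α ⇒ α = ln(V₂/V₁) / ln(z₂/z₁)
α = ln(14.4/9.5) / ln(27.6/4.06) = ln(1.5158) / ln(6.7980)
  = 0.41594 / 1.91663 = 0.21701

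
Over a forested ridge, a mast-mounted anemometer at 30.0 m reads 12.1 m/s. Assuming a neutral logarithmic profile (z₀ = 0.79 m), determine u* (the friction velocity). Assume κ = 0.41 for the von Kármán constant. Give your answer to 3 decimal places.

Log law: V(z) = (u*/κ) · ln(z/z₀) ⇒ u* = κ · V / ln(z/z₀)
u* = 0.41 × 12.1 / ln(30.0/0.79) = 0.41 × 12.1 / 3.6369
   = 4.9610 / 3.6369 = 1.3641 m/s

u* ≈ 1.364 m/s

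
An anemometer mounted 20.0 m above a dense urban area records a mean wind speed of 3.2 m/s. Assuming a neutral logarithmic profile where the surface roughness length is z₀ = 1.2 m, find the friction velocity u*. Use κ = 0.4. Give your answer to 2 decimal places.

u* ≈ 0.45 m/s

Log law: V(z) = (u*/κ) · ln(z/z₀) ⇒ u* = κ · V / ln(z/z₀)
u* = 0.4 × 3.2 / ln(20.0/1.2) = 0.4 × 3.2 / 2.8134
   = 1.2800 / 2.8134 = 0.4550 m/s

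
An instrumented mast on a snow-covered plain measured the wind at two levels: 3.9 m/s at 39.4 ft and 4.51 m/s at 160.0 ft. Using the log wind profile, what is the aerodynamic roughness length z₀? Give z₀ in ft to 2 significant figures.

z₀ ≈ 0.0051 ft

Log law: V(z) ∝ ln(z/z₀). With r = V₁/V₂ = 3.9/4.51 = 0.86475,
r · ln(z₂/z₀) = ln(z₁/z₀) ⇒ ln z₀ = (ln z₁ − r·ln z₂)/(1 − r)
ln z₀ = (3.67377 − 0.86475×5.07517) / 0.13525 = -5.2861
z₀ = exp(-5.2861) = 0.005062 ft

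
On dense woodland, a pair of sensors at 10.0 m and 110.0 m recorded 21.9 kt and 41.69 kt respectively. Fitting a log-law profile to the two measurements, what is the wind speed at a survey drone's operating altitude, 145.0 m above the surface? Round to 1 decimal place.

44.0 kt

Log law: V ∝ ln(z/z₀). From the pair, with r = V₁/V₂ = 0.52531,
ln z₀ = (ln z₁ − r·ln z₂)/(1 − r) = (2.3026 − 0.52531×4.7005)/0.47469 = -0.3510 → z₀ = 0.7040 m
V₃ = V₁ · ln(z₃/z₀)/ln(z₁/z₀) = 21.9 × 5.3277/2.6536 = 43.9699 kt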